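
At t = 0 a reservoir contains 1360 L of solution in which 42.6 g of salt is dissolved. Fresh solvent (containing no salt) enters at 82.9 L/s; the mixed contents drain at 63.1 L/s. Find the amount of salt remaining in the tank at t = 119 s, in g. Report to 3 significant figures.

1.73 g

Let m(t) be the amount of salt. Volume: V(t) = V₀ + (Q_in − Q_out) t = 1360 + 19.800 t; V(119) = 3716.2 L.
Solute balance: dm/dt = 0 − Q_out C = −Q_out m/V(t).
Separate: dm/m = −Q_out dt/V(t) ⇒ ln(m/m₀) = −(Q_out/(Q_in−Q_out)) ln(V/V₀).
m = m₀ (V₀/V)^(Q_out/(Q_in−Q_out)) = 42.6 × (1360/3716.2)^(3.1869) = 1.7304 g.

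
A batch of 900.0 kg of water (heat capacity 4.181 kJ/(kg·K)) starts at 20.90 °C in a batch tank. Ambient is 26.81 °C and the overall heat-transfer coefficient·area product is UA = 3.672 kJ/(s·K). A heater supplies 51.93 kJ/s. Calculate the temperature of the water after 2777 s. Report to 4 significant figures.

Heat balance on the well-mixed liquid: M c_p dT/dt = −UA(T − T_amb) + Q̇.
dT/dt = (T_ss − T)/τ with T_ss = T_amb + Q̇/UA = 26.81 + 51.93/3.672 = 40.9522 °C, τ = M c_p/UA = 900.0·4.181/3.672 = 1024.75 s.
T approaches T_ss exponentially: T(t) = T_ss + (T₀ − T_ss) e^(−t/τ).
T(2777) = 40.9522 + (-20.0522)·0.0665424 = 39.6178 °C.

39.62 °C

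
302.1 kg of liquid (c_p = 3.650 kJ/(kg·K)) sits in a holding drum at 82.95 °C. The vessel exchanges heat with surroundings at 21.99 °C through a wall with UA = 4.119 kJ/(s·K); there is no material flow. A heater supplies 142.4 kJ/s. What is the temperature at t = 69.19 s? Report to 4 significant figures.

76.94 °C

Energy balance: M c_p dT/dt = −UA(T − T_amb) + Q̇.
dT/dt = (T_ss − T)/τ with T_ss = T_amb + Q̇/UA = 21.99 + 142.4/4.119 = 56.5615 °C, τ = M c_p/UA = 302.1·3.650/4.119 = 267.702 s.
Integrating: T(t) = T_ss + (T₀ − T_ss) e^(−t/τ).
T(69.19) = 56.5615 + (26.3885)·0.772241 = 76.9398 °C.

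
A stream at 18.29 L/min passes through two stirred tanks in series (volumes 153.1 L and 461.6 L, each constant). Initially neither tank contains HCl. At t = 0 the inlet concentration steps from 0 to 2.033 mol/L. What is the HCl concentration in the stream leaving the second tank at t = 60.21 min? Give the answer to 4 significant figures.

1.754 mol/L

Time constants: τᵢ = Vᵢ/Q for each well-mixed tank.
τ₁ = 153.1/18.29 = 8.37069 min; τ₂ = 461.6/18.29 = 25.2378 min.
Tank 1: C₁ = C_in(1 − e^(−t/τ₁)). Tank 2 (τ₁ ≠ τ₂): C₂ = C_in[1 − (τ₁ e^(−t/τ₁) − τ₂ e^(−t/τ₂))/(τ₁ − τ₂)].
At t = 60.21: e^(−t/τ₁) = 0.000751867, e^(−t/τ₂) = 0.0920242.
C₂ = 2.033·[1 − (8.37069·0.000751867 − 25.2378·0.0920242)/(-16.8671)] = 2.033·0.862680 = 1.75383 mol/L.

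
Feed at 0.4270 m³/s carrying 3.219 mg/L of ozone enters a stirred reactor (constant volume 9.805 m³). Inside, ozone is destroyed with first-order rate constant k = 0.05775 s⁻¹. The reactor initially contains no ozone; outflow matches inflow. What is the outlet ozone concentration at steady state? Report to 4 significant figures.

Species balance: V dC/dt = Q C_in − Q C − k V C.
Steady state (dC/dt = 0): C_ss = Q C_in/(Q + kV) = C_in/(1 + kV/Q).
C_ss = 0.4270·3.219/(0.4270 + 0.05775·9.805) = 1.37451/0.993239 = 1.38387 mg/L.

1.384 mg/L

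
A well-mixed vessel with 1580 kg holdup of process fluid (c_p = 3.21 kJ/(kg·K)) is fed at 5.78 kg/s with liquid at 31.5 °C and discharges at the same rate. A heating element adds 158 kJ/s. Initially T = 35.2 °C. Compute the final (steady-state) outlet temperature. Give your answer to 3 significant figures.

40.0 °C

M c_p dT/dt = ṁ c_p (T_in − T) + Q̇.
At steady state dT/dt = 0 ⇒ T_ss = T_in + Q̇/(ṁ c_p) = 31.5 + 158/(5.78·3.21) = 40.016 °C.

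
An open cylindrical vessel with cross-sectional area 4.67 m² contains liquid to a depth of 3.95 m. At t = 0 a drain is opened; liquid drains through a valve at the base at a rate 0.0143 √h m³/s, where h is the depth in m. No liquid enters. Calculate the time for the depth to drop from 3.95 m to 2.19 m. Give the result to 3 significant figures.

332 s

With no inflow, A dh/dt = −0.0143 √h.
This is separable: 2 d(√h)/dt = −0.0143/A, so √h = √h₀ − (0.0143/(2A)) t.
t = 2A(√h₀ − √h)/0.0143 = 2·4.67·(√3.95 − √2.19)/0.0143
  = 9.3400 × (1.9875 − 1.4799) / 0.0143 = 331.53 s.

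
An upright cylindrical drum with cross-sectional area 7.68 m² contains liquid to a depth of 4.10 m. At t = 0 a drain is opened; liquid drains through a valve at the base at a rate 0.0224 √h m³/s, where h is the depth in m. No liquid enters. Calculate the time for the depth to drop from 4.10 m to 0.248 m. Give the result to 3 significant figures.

Volume balance on the tank: A dh/dt = −0.0224 √h.
Separate and integrate: 2(√h − √h₀) = −(0.0224/A) t.
t = 2A(√h₀ − √h)/0.0224 = 2·7.68·(√4.10 − √0.248)/0.0224
  = 15.360 × (2.0248 − 0.49800) / 0.0224 = 1047.0 s.

1050 s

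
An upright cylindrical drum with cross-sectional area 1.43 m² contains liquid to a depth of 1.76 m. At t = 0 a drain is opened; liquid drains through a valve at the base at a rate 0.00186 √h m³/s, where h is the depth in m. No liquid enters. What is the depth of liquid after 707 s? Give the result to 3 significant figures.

0.751 m

A dh/dt = −Q_out = −0.00186 √h.
∫ h^(−1/2) dh = −(0.00186/A) ∫ dt, giving 2√h = 2√h₀ − (0.00186/A) t.
√h = √1.76 − 0.00186·707/(2·1.43) = 1.3266 − 0.45980 = 0.86685.
h = 0.86685² = 0.75143 m.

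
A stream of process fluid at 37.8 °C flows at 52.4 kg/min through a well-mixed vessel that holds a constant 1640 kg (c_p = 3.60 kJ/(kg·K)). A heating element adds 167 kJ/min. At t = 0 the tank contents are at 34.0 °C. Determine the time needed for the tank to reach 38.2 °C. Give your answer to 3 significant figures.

71.0 min

First-law balance (no shaft work): M c_p dT/dt = ṁ c_p (T_in − T) + 167.
τ = M/ṁ = 31.298 min; T_ss = T_in + Q̇/(ṁ c_p) = 38.685 °C.
T(t) = T_ss + (T₀ − T_ss) e^(−t/τ). Set T = 38.2:
e^(−t/τ) = (38.2 − 38.685)/(34.0 − 38.685) = 0.10358
t = −31.298 · ln(0.10358) = 70.966 min.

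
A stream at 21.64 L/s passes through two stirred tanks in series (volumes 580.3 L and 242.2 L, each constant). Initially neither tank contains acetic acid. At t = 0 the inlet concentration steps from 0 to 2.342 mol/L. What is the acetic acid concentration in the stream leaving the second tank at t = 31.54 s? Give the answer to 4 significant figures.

Species balance on tank i: dCᵢ/dt = (Cᵢ₋₁ − Cᵢ)/τᵢ with τᵢ = Vᵢ/Q.
τ₁ = 580.3/21.64 = 26.8161 s; τ₂ = 242.2/21.64 = 11.1922 s.
Tank 1: C₁ = C_in(1 − e^(−t/τ₁)). Tank 2 (τ₁ ≠ τ₂): C₂ = C_in[1 − (τ₁ e^(−t/τ₁) − τ₂ e^(−t/τ₂))/(τ₁ − τ₂)].
At t = 31.54: e^(−t/τ₁) = 0.308461, e^(−t/τ₂) = 0.0597238.
C₂ = 2.342·[1 − (26.8161·0.308461 − 11.1922·0.0597238)/(15.6238)] = 2.342·0.513355 = 1.20228 mol/L.

1.202 mol/L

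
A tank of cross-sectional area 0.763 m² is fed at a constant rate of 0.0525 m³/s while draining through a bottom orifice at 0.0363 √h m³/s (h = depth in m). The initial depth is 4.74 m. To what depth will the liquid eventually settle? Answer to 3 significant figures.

2.09 m

Unsteady balance on liquid volume: A dh/dt = Q_in − 0.0363 √h. At steady state dh/dt = 0:
Q_in = 0.0363 √h_ss ⇒ √h_ss = 0.0525/0.0363 = 1.4463.
h_ss = 1.4463² = 2.0917 m. (Since h₀ = 4.74 m > h_ss, the level will fall toward this value.)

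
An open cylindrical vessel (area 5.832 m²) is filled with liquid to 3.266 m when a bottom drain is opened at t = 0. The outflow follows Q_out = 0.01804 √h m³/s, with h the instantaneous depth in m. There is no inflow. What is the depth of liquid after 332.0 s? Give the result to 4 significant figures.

1.674 m

With no inflow, A dh/dt = −0.01804 √h.
This is separable: 2 d(√h)/dt = −0.01804/A, so √h = √h₀ − (0.01804/(2A)) t.
√h = √3.266 − 0.01804·332.0/(2·5.832) = 1.80721 − 0.513484 = 1.29372.
h = 1.29372² = 1.67372 m.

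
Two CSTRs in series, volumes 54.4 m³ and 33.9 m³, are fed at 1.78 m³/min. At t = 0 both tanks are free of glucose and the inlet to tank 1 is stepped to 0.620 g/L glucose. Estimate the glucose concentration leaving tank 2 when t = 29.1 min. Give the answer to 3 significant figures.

0.208 g/L

Each tank obeys Vᵢ dCᵢ/dt = Q(Cᵢ₋₁ − Cᵢ), so τᵢ = Vᵢ/Q.
τ₁ = 54.4/1.78 = 30.562 min; τ₂ = 33.9/1.78 = 19.045 min.
Solving the cascade with C₁(0)=C₂(0)=0 gives C₂(t) = C_in[1 − (τ₁ e^(−t/τ₁) − τ₂ e^(−t/τ₂))/(τ₁ − τ₂)].
At t = 29.1: e^(−t/τ₁) = 0.38590, e^(−t/τ₂) = 0.21698.
C₂ = 0.620·[1 − (30.562·0.38590 − 19.045·0.21698)/(11.517)] = 0.620·0.33475 = 0.20755 g/L.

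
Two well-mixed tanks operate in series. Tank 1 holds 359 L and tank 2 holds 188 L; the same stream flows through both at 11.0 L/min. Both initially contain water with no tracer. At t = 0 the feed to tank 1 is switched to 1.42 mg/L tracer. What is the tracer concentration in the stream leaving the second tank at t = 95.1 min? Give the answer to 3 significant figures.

1.26 mg/L

Species balance on tank i: dCᵢ/dt = (Cᵢ₋₁ − Cᵢ)/τᵢ with τᵢ = Vᵢ/Q.
τ₁ = 359/11.0 = 32.636 min; τ₂ = 188/11.0 = 17.091 min.
Tank 1: C₁ = C_in(1 − e^(−t/τ₁)). Tank 2 (τ₁ ≠ τ₂): C₂ = C_in[1 − (τ₁ e^(−t/τ₁) − τ₂ e^(−t/τ₂))/(τ₁ − τ₂)].
At t = 95.1: e^(−t/τ₁) = 0.054262, e^(−t/τ₂) = 0.0038320.
C₂ = 1.42·[1 − (32.636·0.054262 − 17.091·0.0038320)/(15.545)] = 1.42·0.89029 = 1.2642 mg/L.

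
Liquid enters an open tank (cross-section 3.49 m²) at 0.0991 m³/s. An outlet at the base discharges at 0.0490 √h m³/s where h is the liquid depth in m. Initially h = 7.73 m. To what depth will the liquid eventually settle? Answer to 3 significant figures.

Level balance: A dh/dt = 0.0991 − 0.0490 √h. Setting dh/dt = 0:
Q_in = 0.0490 √h_ss ⇒ √h_ss = 0.0991/0.0490 = 2.0224.
h_ss = 2.0224² = 4.0903 m. (Since h₀ = 7.73 m > h_ss, the level will fall toward this value.)

4.09 m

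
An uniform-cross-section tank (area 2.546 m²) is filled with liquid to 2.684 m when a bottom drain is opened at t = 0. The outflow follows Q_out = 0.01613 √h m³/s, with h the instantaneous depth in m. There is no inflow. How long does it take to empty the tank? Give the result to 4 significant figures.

A dh/dt = −Q_out = −0.01613 √h.
∫ h^(−1/2) dh = −(0.01613/A) ∫ dt, giving 2√h = 2√h₀ − (0.01613/A) t.
Tank is empty when √h = 0: t_empty = 2A√h₀/0.01613.
t_empty = 2·2.546·√2.684/0.01613 = 5.09200·1.63829/0.01613 = 517.184 s.

517.2 s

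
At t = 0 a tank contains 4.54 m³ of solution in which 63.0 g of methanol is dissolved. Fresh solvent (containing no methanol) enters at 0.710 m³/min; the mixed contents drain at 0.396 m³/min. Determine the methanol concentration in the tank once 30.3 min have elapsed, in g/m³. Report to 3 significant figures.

1.08 g/m³

Total volume: dV/dt = Q_in − Q_out = 0.31400 m³/min, so V(t) = 4.54 + 0.31400 t and V(30.3) = 14.054 m³.
Species balance (pure solvent in): dm/dt = −Q_out · m/V(t).
Separate: dm/m = −Q_out dt/V(t) ⇒ ln(m/m₀) = −(Q_out/(Q_in−Q_out)) ln(V/V₀).
m = m₀ (V₀/V)^(Q_out/(Q_in−Q_out)) = 63.0 × (4.54/14.054)^(1.2611) = 15.151 g.
C = m/V = 15.151/14.054 = 1.0780 g/m³.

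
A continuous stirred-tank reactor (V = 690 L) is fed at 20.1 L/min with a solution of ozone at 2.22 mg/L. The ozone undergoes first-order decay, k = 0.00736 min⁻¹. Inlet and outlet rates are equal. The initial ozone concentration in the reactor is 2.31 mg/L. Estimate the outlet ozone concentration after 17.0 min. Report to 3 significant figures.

Species balance: V dC/dt = Q C_in − Q C − k V C.
This is linear with rate a = Q/V + k = 0.036490 min⁻¹.
C_ss = Q C_in/(Q + kV) = 1.7722 mg/L; C(t) = C_ss + (C₀ − C_ss) e^(−a t).
C(17.0) = 1.7722 + (0.53777)·e^(−0.036490·17.0) = 1.7722 + (0.53777)·0.53776 = 2.0614 mg/L.

2.06 mg/L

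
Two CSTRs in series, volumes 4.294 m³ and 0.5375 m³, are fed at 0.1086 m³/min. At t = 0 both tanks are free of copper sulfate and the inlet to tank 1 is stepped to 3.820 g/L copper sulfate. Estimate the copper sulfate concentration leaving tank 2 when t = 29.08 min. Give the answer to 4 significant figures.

Each tank obeys Vᵢ dCᵢ/dt = Q(Cᵢ₋₁ − Cᵢ), so τᵢ = Vᵢ/Q.
τ₁ = 4.294/0.1086 = 39.5396 min; τ₂ = 0.5375/0.1086 = 4.94936 min.
Tank 1: C₁ = C_in(1 − e^(−t/τ₁)). Tank 2 (τ₁ ≠ τ₂): C₂ = C_in[1 − (τ₁ e^(−t/τ₁) − τ₂ e^(−t/τ₂))/(τ₁ − τ₂)].
At t = 29.08: e^(−t/τ₁) = 0.479282, e^(−t/τ₂) = 0.00280735.
C₂ = 3.820·[1 − (39.5396·0.479282 − 4.94936·0.00280735)/(34.5902)] = 3.820·0.452541 = 1.72871 g/L.

1.729 g/L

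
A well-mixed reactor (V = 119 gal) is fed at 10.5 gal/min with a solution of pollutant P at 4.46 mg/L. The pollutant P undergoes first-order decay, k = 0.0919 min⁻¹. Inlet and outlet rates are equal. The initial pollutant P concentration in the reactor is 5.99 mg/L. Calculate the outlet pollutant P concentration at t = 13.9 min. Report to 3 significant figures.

V dC/dt = Q(C_in − C) − k V C.
This is linear with rate a = Q/V + k = 0.18014 min⁻¹.
C_ss = Q C_in/(Q + kV) = 2.1846 mg/L; C(t) = C_ss + (C₀ − C_ss) e^(−a t).
C(13.9) = 2.1846 + (3.8054)·e^(−0.18014·13.9) = 2.1846 + (3.8054)·0.081767 = 2.4958 mg/L.

2.50 mg/L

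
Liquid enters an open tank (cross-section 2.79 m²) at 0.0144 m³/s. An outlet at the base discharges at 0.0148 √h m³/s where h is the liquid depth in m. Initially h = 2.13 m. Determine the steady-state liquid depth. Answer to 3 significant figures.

A dh/dt = Q_in − 0.0148 √h. Steady state requires inflow = outflow:
Q_in = 0.0148 √h_ss ⇒ √h_ss = 0.0144/0.0148 = 0.97297.
h_ss = 0.97297² = 0.94668 m. (Since h₀ = 2.13 m > h_ss, the level will fall toward this value.)

0.947 m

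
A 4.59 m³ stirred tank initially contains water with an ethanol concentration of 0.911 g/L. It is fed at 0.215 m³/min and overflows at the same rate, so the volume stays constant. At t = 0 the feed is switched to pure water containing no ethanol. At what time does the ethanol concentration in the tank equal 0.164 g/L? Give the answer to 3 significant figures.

36.6 min

Species balance: V dC/dt = Q(C_in − C) ⇒ τ = V/Q = 21.349 min.
C(t) = C_in + (C₀ − C_in) e^(−t/τ). Set C = 0.164 and solve for t:
e^(−t/τ) = (C − C_in)/(C₀ − C_in) = (0.164 − 0)/(0.911 − 0) = 0.18002
t = −τ ln(…) = 21.349 × 1.7147 = 36.606 min.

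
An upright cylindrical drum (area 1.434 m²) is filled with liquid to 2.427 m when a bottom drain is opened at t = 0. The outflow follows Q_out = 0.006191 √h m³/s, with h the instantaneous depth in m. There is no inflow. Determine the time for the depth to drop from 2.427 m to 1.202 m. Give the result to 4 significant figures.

Unsteady balance on liquid volume: A dh/dt = −0.006191 √h.
∫ h^(−1/2) dh = −(0.006191/A) ∫ dt, giving 2√h = 2√h₀ − (0.006191/A) t.
t = 2A(√h₀ − √h)/0.006191 = 2·1.434·(√2.427 − √1.202)/0.006191
  = 2.86800 × (1.55788 − 1.09636) / 0.006191 = 213.803 s.

213.8 s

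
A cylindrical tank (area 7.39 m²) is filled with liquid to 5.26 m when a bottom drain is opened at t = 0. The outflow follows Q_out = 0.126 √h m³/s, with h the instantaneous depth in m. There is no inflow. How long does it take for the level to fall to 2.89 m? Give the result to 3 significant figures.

69.6 s

Volume balance on the tank: A dh/dt = −0.126 √h.
This is separable: 2 d(√h)/dt = −0.126/A, so √h = √h₀ − (0.126/(2A)) t.
t = 2A(√h₀ − √h)/0.126 = 2·7.39·(√5.26 − √2.89)/0.126
  = 14.780 × (2.2935 − 1.7000) / 0.126 = 69.615 s.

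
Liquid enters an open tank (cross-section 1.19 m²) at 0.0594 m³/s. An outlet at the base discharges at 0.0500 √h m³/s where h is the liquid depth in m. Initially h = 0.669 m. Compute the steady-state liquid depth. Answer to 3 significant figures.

Mass balance (ρ constant): A dh/dt = Q_in − 0.0500 √h. At steady state dh/dt = 0:
Q_in = 0.0500 √h_ss ⇒ √h_ss = 0.0594/0.0500 = 1.1880.
h_ss = 1.1880² = 1.4113 m. (Since h₀ = 0.669 m < h_ss, the level will rise toward this value.)

1.41 m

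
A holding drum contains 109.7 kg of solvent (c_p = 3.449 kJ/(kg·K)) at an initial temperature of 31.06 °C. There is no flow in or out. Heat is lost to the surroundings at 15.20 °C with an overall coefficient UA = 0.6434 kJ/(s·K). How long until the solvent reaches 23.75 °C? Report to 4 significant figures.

Lumped-capacitance energy balance: M c_p dT/dt = UA(T_amb − T).
τ = M c_p/UA = 588.056 s; T_ss = T_amb = 15.2000 °C.
T(t) = T_ss + (T₀ − T_ss)e^(−t/τ); set T = 23.75:
t = −τ ln[(T − T_ss)/(T₀ − T_ss)] = −588.056 · ln(0.539092) = 363.342 s.

363.3 s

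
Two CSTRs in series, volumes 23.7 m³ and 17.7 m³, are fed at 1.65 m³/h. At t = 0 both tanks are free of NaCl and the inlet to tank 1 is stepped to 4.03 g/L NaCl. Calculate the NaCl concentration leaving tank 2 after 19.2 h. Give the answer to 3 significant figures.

1.83 g/L

Each tank obeys Vᵢ dCᵢ/dt = Q(Cᵢ₋₁ − Cᵢ), so τᵢ = Vᵢ/Q.
τ₁ = 23.7/1.65 = 14.364 h; τ₂ = 17.7/1.65 = 10.727 h.
Tank 1: C₁ = C_in(1 − e^(−t/τ₁)). Tank 2 (τ₁ ≠ τ₂): C₂ = C_in[1 − (τ₁ e^(−t/τ₁) − τ₂ e^(−t/τ₂))/(τ₁ − τ₂)].
At t = 19.2: e^(−t/τ₁) = 0.26271, e^(−t/τ₂) = 0.16699.
C₂ = 4.03·[1 − (14.364·0.26271 − 10.727·0.16699)/(3.6364)] = 4.03·0.45492 = 1.8333 g/L.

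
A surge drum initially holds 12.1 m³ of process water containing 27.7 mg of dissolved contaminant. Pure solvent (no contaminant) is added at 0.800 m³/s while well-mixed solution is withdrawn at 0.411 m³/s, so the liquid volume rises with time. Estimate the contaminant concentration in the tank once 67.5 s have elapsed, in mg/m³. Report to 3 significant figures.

0.213 mg/m³

Total volume: dV/dt = Q_in − Q_out = 0.38900 m³/s, so V(t) = 12.1 + 0.38900 t and V(67.5) = 38.358 m³.
No contaminant enters, so dm/dt = −Q_out · (m/V).
dm/m = −Q_out dt/(V₀ + 0.38900 t); integrating gives ln(m/m₀) = −(Q_out/(Q_in−Q_out)) ln(V/V₀).
m = m₀ (V₀/V)^(Q_out/(Q_in−Q_out)) = 27.7 × (12.1/38.358)^(1.0566) = 8.1861 mg.
C = m/V = 8.1861/38.358 = 0.21342 mg/m³.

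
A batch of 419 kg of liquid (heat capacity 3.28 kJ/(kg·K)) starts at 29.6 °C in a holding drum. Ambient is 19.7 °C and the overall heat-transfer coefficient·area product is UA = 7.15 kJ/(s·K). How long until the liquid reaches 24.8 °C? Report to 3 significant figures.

127 s

Lumped-capacitance energy balance: M c_p dT/dt = UA(T_amb − T).
τ = M c_p/UA = 192.21 s; T_ss = T_amb = 19.700 °C.
T(t) = T_ss + (T₀ − T_ss)e^(−t/τ); set T = 24.8:
t = −τ ln[(T − T_ss)/(T₀ − T_ss)] = −192.21 · ln(0.51515) = 127.49 s.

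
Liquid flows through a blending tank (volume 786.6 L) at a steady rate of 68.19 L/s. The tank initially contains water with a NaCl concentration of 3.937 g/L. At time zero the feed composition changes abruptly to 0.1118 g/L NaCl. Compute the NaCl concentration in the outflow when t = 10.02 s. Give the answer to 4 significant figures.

1.717 g/L

Species balance on the tank: V dC/dt = Q(C_in − C).
Rewrite as dC/dt + C/τ = C_in/τ, τ = V/Q = 11.5354 s.
C approaches C_in exponentially: C(t) = C_in + (C₀ − C_in) e^(−t/τ).
C(10.02) = 0.1118 + (3.937 − 0.1118)·e^(−10.02/11.5354) = 0.1118 + (3.82520)·0.419526 = 1.71657 g/L.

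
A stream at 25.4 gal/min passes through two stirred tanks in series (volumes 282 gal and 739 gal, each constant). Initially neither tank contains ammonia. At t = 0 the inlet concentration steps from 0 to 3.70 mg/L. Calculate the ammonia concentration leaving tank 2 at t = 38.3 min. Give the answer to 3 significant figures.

2.17 mg/L

Each tank obeys Vᵢ dCᵢ/dt = Q(Cᵢ₋₁ − Cᵢ), so τᵢ = Vᵢ/Q.
τ₁ = 282/25.4 = 11.102 min; τ₂ = 739/25.4 = 29.094 min.
Solving the cascade with C₁(0)=C₂(0)=0 gives C₂(t) = C_in[1 − (τ₁ e^(−t/τ₁) − τ₂ e^(−t/τ₂))/(τ₁ − τ₂)].
At t = 38.3: e^(−t/τ₁) = 0.031755, e^(−t/τ₂) = 0.26810.
C₂ = 3.70·[1 − (11.102·0.031755 − 29.094·0.26810)/(-17.992)] = 3.70·0.58606 = 2.1684 mg/L.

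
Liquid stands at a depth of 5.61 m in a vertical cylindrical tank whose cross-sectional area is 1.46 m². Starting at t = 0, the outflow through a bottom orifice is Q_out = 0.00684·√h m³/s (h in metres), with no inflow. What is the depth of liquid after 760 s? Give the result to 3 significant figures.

0.346 m

A dh/dt = −Q_out = −0.00684 √h.
This is separable: 2 d(√h)/dt = −0.00684/A, so √h = √h₀ − (0.00684/(2A)) t.
√h = √5.61 − 0.00684·760/(2·1.46) = 2.3685 − 1.7803 = 0.58827.
h = 0.58827² = 0.34606 m.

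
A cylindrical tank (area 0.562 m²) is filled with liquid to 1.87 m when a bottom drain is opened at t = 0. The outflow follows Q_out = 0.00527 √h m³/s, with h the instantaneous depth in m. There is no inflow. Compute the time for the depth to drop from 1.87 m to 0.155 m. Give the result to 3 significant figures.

A dh/dt = −Q_out = −0.00527 √h.
Separate and integrate: 2(√h − √h₀) = −(0.00527/A) t.
t = 2A(√h₀ − √h)/0.00527 = 2·0.562·(√1.87 − √0.155)/0.00527
  = 1.1240 × (1.3675 − 0.39370) / 0.00527 = 207.69 s.

208 s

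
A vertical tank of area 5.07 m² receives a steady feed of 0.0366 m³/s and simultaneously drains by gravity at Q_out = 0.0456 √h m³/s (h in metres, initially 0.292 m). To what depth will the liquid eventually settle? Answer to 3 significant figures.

Accumulation of liquid (constant cross-section A): A dh/dt = Q_in − 0.0456 √h. At steady state dh/dt = 0:
Q_in = 0.0456 √h_ss ⇒ √h_ss = 0.0366/0.0456 = 0.80263.
h_ss = 0.80263² = 0.64422 m. (Since h₀ = 0.292 m < h_ss, the level will rise toward this value.)

0.644 m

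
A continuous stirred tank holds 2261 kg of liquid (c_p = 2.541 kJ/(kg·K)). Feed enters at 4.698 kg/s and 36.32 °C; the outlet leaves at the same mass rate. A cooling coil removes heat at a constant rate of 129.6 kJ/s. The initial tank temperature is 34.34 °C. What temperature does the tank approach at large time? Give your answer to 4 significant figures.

Unsteady energy balance on the tank contents: M c_p dT/dt = ṁ c_p (T_in − T) − 129.6.
At steady state dT/dt = 0 ⇒ T_ss = T_in − Q̇/(ṁ c_p) = 36.32 − 129.6/(4.698·2.541) = 25.4636 °C.

25.46 °C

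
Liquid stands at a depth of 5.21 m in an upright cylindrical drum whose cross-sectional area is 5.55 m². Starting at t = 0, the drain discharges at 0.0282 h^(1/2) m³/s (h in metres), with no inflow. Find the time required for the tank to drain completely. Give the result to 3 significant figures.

A dh/dt = −Q_out = −0.0282 √h.
Separate and integrate: 2(√h − √h₀) = −(0.0282/A) t.
Tank is empty when √h = 0: t_empty = 2A√h₀/0.0282.
t_empty = 2·5.55·√5.21/0.0282 = 11.100·2.2825/0.0282 = 898.45 s.

898 s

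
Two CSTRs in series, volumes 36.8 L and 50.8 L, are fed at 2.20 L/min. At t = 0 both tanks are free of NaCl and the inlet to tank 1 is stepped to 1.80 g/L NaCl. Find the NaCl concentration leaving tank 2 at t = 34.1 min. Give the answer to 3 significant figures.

Each tank obeys Vᵢ dCᵢ/dt = Q(Cᵢ₋₁ − Cᵢ), so τᵢ = Vᵢ/Q.
τ₁ = 36.8/2.20 = 16.727 min; τ₂ = 50.8/2.20 = 23.091 min.
Solving the cascade with C₁(0)=C₂(0)=0 gives C₂(t) = C_in[1 − (τ₁ e^(−t/τ₁) − τ₂ e^(−t/τ₂))/(τ₁ − τ₂)].
At t = 34.1: e^(−t/τ₁) = 0.13021, e^(−t/τ₂) = 0.22837.
C₂ = 1.80·[1 − (16.727·0.13021 − 23.091·0.22837)/(-6.3636)] = 1.80·0.51360 = 0.92448 g/L.

0.924 g/L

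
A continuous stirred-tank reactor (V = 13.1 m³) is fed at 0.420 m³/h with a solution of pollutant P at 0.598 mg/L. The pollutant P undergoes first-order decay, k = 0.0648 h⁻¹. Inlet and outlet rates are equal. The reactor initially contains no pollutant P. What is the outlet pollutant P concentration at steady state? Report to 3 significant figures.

0.198 mg/L

Accumulation = in − out − consumed: V dC/dt = Q C_in − Q C − k V C.
Steady state (dC/dt = 0): C_ss = Q C_in/(Q + kV) = C_in/(1 + kV/Q).
C_ss = 0.420·0.598/(0.420 + 0.0648·13.1) = 0.25116/1.2689 = 0.19794 mg/L.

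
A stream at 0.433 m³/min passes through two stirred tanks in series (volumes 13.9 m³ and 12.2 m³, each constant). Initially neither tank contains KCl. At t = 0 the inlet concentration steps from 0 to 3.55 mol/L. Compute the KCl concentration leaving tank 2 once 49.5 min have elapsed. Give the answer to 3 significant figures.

Species balance on tank i: dCᵢ/dt = (Cᵢ₋₁ − Cᵢ)/τᵢ with τᵢ = Vᵢ/Q.
τ₁ = 13.9/0.433 = 32.102 min; τ₂ = 12.2/0.433 = 28.176 min.
Solving the cascade with C₁(0)=C₂(0)=0 gives C₂(t) = C_in[1 − (τ₁ e^(−t/τ₁) − τ₂ e^(−t/τ₂))/(τ₁ − τ₂)].
At t = 49.5: e^(−t/τ₁) = 0.21396, e^(−t/τ₂) = 0.17259.
C₂ = 3.55·[1 − (32.102·0.21396 − 28.176·0.17259)/(3.9261)] = 3.55·0.48916 = 1.7365 mol/L.

1.74 mol/L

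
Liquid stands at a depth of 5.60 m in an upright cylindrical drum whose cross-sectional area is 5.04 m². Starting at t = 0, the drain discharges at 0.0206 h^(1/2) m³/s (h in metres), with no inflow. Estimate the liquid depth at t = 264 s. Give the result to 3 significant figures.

3.34 m

A dh/dt = −Q_out = −0.0206 √h.
This is separable: 2 d(√h)/dt = −0.0206/A, so √h = √h₀ − (0.0206/(2A)) t.
√h = √5.60 − 0.0206·264/(2·5.04) = 2.3664 − 0.53952 = 1.8269.
h = 1.8269² = 3.3376 m.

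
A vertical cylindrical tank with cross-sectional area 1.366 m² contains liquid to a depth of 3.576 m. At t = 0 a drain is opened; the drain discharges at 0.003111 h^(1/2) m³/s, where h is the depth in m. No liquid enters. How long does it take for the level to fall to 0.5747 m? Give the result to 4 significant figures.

A dh/dt = −Q_out = −0.003111 √h.
∫ h^(−1/2) dh = −(0.003111/A) ∫ dt, giving 2√h = 2√h₀ − (0.003111/A) t.
t = 2A(√h₀ − √h)/0.003111 = 2·1.366·(√3.576 − √0.5747)/0.003111
  = 2.73200 × (1.89103 − 0.758090) / 0.003111 = 994.920 s.

994.9 s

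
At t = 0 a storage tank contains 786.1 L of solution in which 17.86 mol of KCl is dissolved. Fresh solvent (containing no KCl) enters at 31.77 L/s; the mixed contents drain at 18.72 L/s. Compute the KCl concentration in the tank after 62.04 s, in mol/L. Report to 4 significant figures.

Let m(t) be the amount of KCl. Volume: V(t) = V₀ + (Q_in − Q_out) t = 786.1 + 13.0500 t; V(62.04) = 1595.72 L.
Solute balance: dm/dt = 0 − Q_out C = −Q_out m/V(t).
Separate: dm/m = −Q_out dt/V(t) ⇒ ln(m/m₀) = −(Q_out/(Q_in−Q_out)) ln(V/V₀).
m = m₀ (V₀/V)^(Q_out/(Q_in−Q_out)) = 17.86 × (786.1/1595.72)^(1.43448) = 6.46856 mol.
C = m/V = 6.46856/1595.72 = 0.00405369 mol/L.

0.004054 mol/L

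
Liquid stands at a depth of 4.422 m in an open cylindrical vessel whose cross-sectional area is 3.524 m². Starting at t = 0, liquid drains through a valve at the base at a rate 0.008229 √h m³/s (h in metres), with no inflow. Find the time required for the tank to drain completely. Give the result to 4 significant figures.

1801 s

Volume balance on the tank: A dh/dt = −0.008229 √h.
This is separable: 2 d(√h)/dt = −0.008229/A, so √h = √h₀ − (0.008229/(2A)) t.
Tank is empty when √h = 0: t_empty = 2A√h₀/0.008229.
t_empty = 2·3.524·√4.422/0.008229 = 7.04800·2.10286/0.008229 = 1801.06 s.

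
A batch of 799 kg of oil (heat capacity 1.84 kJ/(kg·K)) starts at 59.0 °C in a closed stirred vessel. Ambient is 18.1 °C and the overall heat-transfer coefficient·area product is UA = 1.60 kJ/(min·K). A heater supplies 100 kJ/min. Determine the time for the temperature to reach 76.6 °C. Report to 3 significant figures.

Lumped-capacitance energy balance: M c_p dT/dt = UA(T_amb − T) + Q̇.
τ = M c_p/UA = 918.85 min; T_ss = T_amb + Q̇/UA = 18.1 + 100/1.60 = 80.600 °C.
T(t) = T_ss + (T₀ − T_ss)e^(−t/τ); set T = 76.6:
t = −τ ln[(T − T_ss)/(T₀ − T_ss)] = −918.85 · ln(0.18519) = 1549.5 min.

1550 min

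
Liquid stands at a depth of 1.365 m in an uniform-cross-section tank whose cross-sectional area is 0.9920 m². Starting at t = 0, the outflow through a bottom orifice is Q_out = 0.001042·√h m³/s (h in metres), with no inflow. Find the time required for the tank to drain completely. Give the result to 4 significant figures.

2225 s

With no inflow, A dh/dt = −0.001042 √h.
Separate and integrate: 2(√h − √h₀) = −(0.001042/A) t.
Tank is empty when √h = 0: t_empty = 2A√h₀/0.001042.
t_empty = 2·0.9920·√1.365/0.001042 = 1.98400·1.16833/0.001042 = 2224.54 s.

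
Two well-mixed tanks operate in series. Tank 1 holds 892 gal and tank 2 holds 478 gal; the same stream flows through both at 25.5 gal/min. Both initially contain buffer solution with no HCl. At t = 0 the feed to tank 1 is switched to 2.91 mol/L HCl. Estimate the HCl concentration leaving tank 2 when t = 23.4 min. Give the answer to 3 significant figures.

Time constants: τᵢ = Vᵢ/Q for each well-mixed tank.
τ₁ = 892/25.5 = 34.980 min; τ₂ = 478/25.5 = 18.745 min.
Tank 1: C₁ = C_in(1 − e^(−t/τ₁)). Tank 2 (τ₁ ≠ τ₂): C₂ = C_in[1 − (τ₁ e^(−t/τ₁) − τ₂ e^(−t/τ₂))/(τ₁ − τ₂)].
At t = 23.4: e^(−t/τ₁) = 0.51225, e^(−t/τ₂) = 0.28698.
C₂ = 2.91·[1 − (34.980·0.51225 − 18.745·0.28698)/(16.235)] = 2.91·0.22767 = 0.66251 mol/L.

0.663 mol/L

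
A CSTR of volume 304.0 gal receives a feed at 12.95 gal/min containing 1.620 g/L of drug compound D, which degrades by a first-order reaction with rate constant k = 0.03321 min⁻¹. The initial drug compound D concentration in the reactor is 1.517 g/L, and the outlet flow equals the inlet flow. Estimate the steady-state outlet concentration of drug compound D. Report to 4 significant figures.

V dC/dt = Q(C_in − C) − k V C.
At steady state: 0 = Q C_in − (Q + kV) C_ss, so C_ss = Q C_in/(Q + kV).
C_ss = 12.95·1.620/(12.95 + 0.03321·304.0) = 20.9790/23.0458 = 0.910316 g/L.

0.9103 g/L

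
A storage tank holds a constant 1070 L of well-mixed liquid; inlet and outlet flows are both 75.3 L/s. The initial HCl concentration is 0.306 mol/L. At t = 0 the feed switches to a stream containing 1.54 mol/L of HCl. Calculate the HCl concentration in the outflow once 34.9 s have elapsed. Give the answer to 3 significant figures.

Transient balance on the dissolved component: V dC/dt = Q(C_in − C).
So dC/dt = (C_in − C)/τ with τ = V/Q = 1070/75.3 = 14.210 s.
C approaches C_in exponentially: C(t) = C_in + (C₀ − C_in) e^(−t/τ).
C(34.9) = 1.54 + (0.306 − 1.54)·e^(−34.9/14.210) = 1.54 + (-1.2340)·0.085773 = 1.4342 mol/L.

1.43 mol/L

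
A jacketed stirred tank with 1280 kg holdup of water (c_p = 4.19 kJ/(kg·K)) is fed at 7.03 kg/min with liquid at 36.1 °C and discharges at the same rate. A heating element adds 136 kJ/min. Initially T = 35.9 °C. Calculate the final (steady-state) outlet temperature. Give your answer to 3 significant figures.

M c_p dT/dt = ṁ c_p (T_in − T) + Q̇.
At steady state dT/dt = 0 ⇒ T_ss = T_in + Q̇/(ṁ c_p) = 36.1 + 136/(7.03·4.19) = 40.717 °C.

40.7 °C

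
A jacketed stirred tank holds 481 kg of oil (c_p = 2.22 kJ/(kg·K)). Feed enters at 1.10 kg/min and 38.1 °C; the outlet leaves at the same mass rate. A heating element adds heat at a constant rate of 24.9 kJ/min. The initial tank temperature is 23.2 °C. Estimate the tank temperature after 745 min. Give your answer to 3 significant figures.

Heat balance on the well-mixed liquid: M c_p dT/dt = ṁ c_p (T_in − T) + 24.9.
τ = M/ṁ = 437.27 min; T_ss = T_in + Q̇/(ṁ c_p) = 38.1 + 24.9/(1.10·2.22) = 48.297 °C.
This is linear first-order; T(t) = T_ss + (T₀ − T_ss) e^(−t/τ).
T(745) = 48.297 + (-25.097)·e^(−745/437.27) = 48.297 + (-25.097)·0.18200 = 43.729 °C.

43.7 °C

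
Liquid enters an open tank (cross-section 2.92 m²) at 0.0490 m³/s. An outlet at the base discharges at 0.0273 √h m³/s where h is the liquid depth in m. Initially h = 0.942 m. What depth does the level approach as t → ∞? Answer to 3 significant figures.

3.22 m

Accumulation of liquid (constant cross-section A): A dh/dt = Q_in − 0.0273 √h. At steady state dh/dt = 0:
Q_in = 0.0273 √h_ss ⇒ √h_ss = 0.0490/0.0273 = 1.7949.
h_ss = 1.7949² = 3.2216 m. (Since h₀ = 0.942 m < h_ss, the level will rise toward this value.)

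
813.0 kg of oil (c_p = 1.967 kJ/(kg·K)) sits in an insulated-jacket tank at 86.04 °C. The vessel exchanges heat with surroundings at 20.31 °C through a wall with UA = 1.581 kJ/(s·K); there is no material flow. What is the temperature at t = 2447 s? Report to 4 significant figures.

26.16 °C

Unsteady energy balance on the tank contents: M c_p dT/dt = −UA(T − T_amb).
dT/dt = (T_ss − T)/τ with T_ss = T_amb = 20.3100 °C, τ = M c_p/UA = 813.0·1.967/1.581 = 1011.49 s.
This is linear first-order; T(t) = T_ss + (T₀ − T_ss) e^(−t/τ).
T(2447) = 20.3100 + (65.7300)·0.0889932 = 26.1595 °C.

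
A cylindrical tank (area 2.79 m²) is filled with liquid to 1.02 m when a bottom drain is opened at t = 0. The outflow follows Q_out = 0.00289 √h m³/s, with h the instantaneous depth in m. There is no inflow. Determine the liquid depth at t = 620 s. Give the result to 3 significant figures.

Unsteady balance on liquid volume: A dh/dt = −0.00289 √h.
This is separable: 2 d(√h)/dt = −0.00289/A, so √h = √h₀ − (0.00289/(2A)) t.
√h = √1.02 − 0.00289·620/(2·2.79) = 1.0100 − 0.32111 = 0.68884.
h = 0.68884² = 0.47450 m.

0.474 m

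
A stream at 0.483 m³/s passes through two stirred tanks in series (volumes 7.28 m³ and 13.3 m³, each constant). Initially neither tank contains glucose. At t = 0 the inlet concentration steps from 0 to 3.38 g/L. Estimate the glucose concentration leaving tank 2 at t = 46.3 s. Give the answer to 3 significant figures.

2.18 g/L

Each tank obeys Vᵢ dCᵢ/dt = Q(Cᵢ₋₁ − Cᵢ), so τᵢ = Vᵢ/Q.
τ₁ = 7.28/0.483 = 15.072 s; τ₂ = 13.3/0.483 = 27.536 s.
Solving the cascade with C₁(0)=C₂(0)=0 gives C₂(t) = C_in[1 − (τ₁ e^(−t/τ₁) − τ₂ e^(−t/τ₂))/(τ₁ − τ₂)].
At t = 46.3: e^(−t/τ₁) = 0.046336, e^(−t/τ₂) = 0.18611.
C₂ = 3.38·[1 − (15.072·0.046336 − 27.536·0.18611)/(-12.464)] = 3.38·0.64486 = 2.1796 g/L.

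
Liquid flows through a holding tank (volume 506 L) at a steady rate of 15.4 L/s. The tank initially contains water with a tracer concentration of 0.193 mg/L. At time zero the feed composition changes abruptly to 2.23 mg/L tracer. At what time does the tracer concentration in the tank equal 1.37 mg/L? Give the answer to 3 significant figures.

28.3 s

Species balance: V dC/dt = Q(C_in − C) ⇒ τ = V/Q = 32.857 s.
C(t) = C_in + (C₀ − C_in) e^(−t/τ). Set C = 1.37 and solve for t:
e^(−t/τ) = (C − C_in)/(C₀ − C_in) = (1.37 − 2.23)/(0.193 − 2.23) = 0.42219
t = −τ ln(…) = 32.857 × 0.86230 = 28.333 s.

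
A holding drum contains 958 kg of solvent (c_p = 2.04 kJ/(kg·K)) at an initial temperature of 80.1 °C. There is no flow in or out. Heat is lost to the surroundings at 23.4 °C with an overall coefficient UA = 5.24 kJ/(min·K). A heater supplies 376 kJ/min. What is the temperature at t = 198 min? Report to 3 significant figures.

Heat balance on the well-mixed liquid: M c_p dT/dt = −UA(T − T_amb) + Q̇.
dT/dt = (T_ss − T)/τ with T_ss = T_amb + Q̇/UA = 23.4 + 376/5.24 = 95.156 °C, τ = M c_p/UA = 958·2.04/5.24 = 372.96 min.
Integrating: T(t) = T_ss + (T₀ − T_ss) e^(−t/τ).
T(198) = 95.156 + (-15.056)·0.58808 = 86.302 °C.

86.3 °C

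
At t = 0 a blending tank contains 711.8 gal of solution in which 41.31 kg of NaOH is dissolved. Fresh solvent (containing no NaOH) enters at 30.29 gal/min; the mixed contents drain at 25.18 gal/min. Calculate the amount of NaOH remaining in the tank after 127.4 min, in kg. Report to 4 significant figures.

1.683 kg

Total volume: dV/dt = Q_in − Q_out = 5.11000 gal/min, so V(t) = 711.8 + 5.11000 t and V(127.4) = 1362.81 gal.
Solute balance: dm/dt = 0 − Q_out C = −Q_out m/V(t).
Separate: dm/m = −Q_out dt/V(t) ⇒ ln(m/m₀) = −(Q_out/(Q_in−Q_out)) ln(V/V₀).
m = m₀ (V₀/V)^(Q_out/(Q_in−Q_out)) = 41.31 × (711.8/1362.81)^(4.92759) = 1.68301 kg.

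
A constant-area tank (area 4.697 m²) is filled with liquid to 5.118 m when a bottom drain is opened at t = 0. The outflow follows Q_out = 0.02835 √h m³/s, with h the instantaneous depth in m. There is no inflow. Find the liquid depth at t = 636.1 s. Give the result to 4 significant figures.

Volume balance on the tank: A dh/dt = −0.02835 √h.
∫ h^(−1/2) dh = −(0.02835/A) ∫ dt, giving 2√h = 2√h₀ − (0.02835/A) t.
√h = √5.118 − 0.02835·636.1/(2·4.697) = 2.26230 − 1.91968 = 0.342624.
h = 0.342624² = 0.117391 m.

0.1174 m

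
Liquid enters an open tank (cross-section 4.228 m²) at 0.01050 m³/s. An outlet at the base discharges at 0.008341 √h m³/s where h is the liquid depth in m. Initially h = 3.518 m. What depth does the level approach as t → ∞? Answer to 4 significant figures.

Accumulation of liquid (constant cross-section A): A dh/dt = Q_in − 0.008341 √h. At steady state dh/dt = 0:
Q_in = 0.008341 √h_ss ⇒ √h_ss = 0.01050/0.008341 = 1.25884.
h_ss = 1.25884² = 1.58468 m. (Since h₀ = 3.518 m > h_ss, the level will fall toward this value.)

1.585 m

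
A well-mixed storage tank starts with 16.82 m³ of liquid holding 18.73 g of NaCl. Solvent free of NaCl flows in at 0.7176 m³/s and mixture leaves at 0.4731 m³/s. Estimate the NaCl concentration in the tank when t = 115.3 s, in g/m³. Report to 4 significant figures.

0.06195 g/m³

Total volume: dV/dt = Q_in − Q_out = 0.244500 m³/s, so V(t) = 16.82 + 0.244500 t and V(115.3) = 45.0108 m³.
No NaCl enters, so dm/dt = −Q_out · (m/V).
Separate: dm/m = −Q_out dt/V(t) ⇒ ln(m/m₀) = −(Q_out/(Q_in−Q_out)) ln(V/V₀).
m = m₀ (V₀/V)^(Q_out/(Q_in−Q_out)) = 18.73 × (16.82/45.0108)^(1.93497) = 2.78840 g.
C = m/V = 2.78840/45.0108 = 0.0619496 g/m³.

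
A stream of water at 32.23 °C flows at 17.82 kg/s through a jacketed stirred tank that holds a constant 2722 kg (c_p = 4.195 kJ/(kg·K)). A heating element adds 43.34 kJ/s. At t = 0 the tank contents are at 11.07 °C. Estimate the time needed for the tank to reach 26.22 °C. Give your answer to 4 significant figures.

182.3 s

Heat balance on the well-mixed liquid: M c_p dT/dt = ṁ c_p (T_in − T) + 43.34.
τ = M/ṁ = 152.750 s; T_ss = T_in + Q̇/(ṁ c_p) = 32.8098 °C.
T(t) = T_ss + (T₀ − T_ss) e^(−t/τ). Set T = 26.22:
e^(−t/τ) = (26.22 − 32.8098)/(11.07 − 32.8098) = 0.303120
t = −152.750 · ln(0.303120) = 182.326 s.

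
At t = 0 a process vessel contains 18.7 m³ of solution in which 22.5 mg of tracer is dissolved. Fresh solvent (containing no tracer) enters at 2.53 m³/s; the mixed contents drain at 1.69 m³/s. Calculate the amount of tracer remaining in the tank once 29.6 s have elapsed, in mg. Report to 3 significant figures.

Let m(t) be the amount of tracer. Volume: V(t) = V₀ + (Q_in − Q_out) t = 18.7 + 0.84000 t; V(29.6) = 43.564 m³.
Species balance (pure solvent in): dm/dt = −Q_out · m/V(t).
Separate: dm/m = −Q_out dt/V(t) ⇒ ln(m/m₀) = −(Q_out/(Q_in−Q_out)) ln(V/V₀).
m = m₀ (V₀/V)^(Q_out/(Q_in−Q_out)) = 22.5 × (18.7/43.564)^(2.0119) = 4.1043 mg.

4.10 mg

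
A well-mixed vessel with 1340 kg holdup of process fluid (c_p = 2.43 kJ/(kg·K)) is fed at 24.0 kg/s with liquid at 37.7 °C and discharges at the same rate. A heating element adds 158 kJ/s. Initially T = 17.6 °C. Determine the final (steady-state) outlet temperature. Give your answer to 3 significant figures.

M c_p dT/dt = ṁ c_p (T_in − T) + Q̇.
At steady state dT/dt = 0 ⇒ T_ss = T_in + Q̇/(ṁ c_p) = 37.7 + 158/(24.0·2.43) = 40.409 °C.

40.4 °C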